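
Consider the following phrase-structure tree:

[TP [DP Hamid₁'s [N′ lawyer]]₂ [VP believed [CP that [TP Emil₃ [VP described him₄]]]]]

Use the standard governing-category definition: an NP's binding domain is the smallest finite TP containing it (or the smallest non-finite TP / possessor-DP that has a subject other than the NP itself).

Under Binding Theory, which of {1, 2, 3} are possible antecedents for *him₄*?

{1, 2}

*him* is a pronoun, so Principle B applies: it must be free in its binding domain.
Binding domain of *him₄*: the embedded TP, whose subject is Emil₃.
*Hamid₁* and the pronoun do not c-command one another → neither Principle B nor Principle C is at stake; coindexation permitted.
*[Hamid₁'s lawyer]₂* c-commands the pronoun but from outside its binding domain, and is not c-commanded by it → coindexation permitted.
*Emil₃* c-commands the pronoun within its binding domain → coindexation would violate Principle B.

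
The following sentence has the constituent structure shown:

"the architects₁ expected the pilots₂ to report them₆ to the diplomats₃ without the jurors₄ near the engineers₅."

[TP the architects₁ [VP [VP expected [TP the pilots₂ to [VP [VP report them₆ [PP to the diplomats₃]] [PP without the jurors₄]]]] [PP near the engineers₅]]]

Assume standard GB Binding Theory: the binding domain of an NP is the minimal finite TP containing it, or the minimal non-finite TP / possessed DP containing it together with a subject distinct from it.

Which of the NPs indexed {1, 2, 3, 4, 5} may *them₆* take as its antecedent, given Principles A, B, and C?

{1, 4, 5}

*them* is a pronoun, so Principle B applies: it must be free in its binding domain.
Binding domain of *them₆*: the embedded TP, whose subject is the pilots₂.
*the architects₁* c-commands the pronoun but from outside its binding domain, and is not c-commanded by it → coindexation permitted.
*the pilots₂* c-commands the pronoun within its binding domain → coindexation would violate Principle B.
*the diplomats₃*: the pronoun c-commands this R-expression → coindexation would violate Principle C on *the diplomats₃*.
*the jurors₄* and the pronoun do not c-command one another → neither Principle B nor Principle C is at stake; coindexation permitted.
*the engineers₅* and the pronoun do not c-command one another → neither Principle B nor Principle C is at stake; coindexation permitted.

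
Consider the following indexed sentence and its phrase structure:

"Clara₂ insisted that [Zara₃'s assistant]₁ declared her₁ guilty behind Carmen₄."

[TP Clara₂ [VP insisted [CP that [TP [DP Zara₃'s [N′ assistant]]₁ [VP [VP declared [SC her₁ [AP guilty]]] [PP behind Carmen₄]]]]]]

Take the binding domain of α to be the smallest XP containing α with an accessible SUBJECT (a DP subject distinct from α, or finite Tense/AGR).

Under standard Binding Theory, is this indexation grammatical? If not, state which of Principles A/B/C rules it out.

The two coindexed NPs are *[Zara₃'s assistant]₁* and *her₁*.
*her₁* is a pronoun. Its binding domain is the embedded TP, whose subject is [Zara₃'s assistant]₁.
*[Zara₃'s assistant]₁* c-commands it within that domain and carries the same index.
The pronoun is locally bound → Principle B violation.

Principle B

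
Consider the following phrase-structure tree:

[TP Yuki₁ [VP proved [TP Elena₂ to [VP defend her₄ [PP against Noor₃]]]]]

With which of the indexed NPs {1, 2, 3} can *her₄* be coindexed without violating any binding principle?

*her* is a pronoun, so Principle B applies: it must be free in its binding domain.
Binding domain of *her₄*: the embedded TP, whose subject is Elena₂.
*Yuki₁* c-commands the pronoun but from outside its binding domain, and is not c-commanded by it → coindexation permitted.
*Elena₂* c-commands the pronoun within its binding domain → coindexation would violate Principle B.
*Noor₃*: the pronoun c-commands this R-expression → coindexation would violate Principle C on *Noor₃*.

{1}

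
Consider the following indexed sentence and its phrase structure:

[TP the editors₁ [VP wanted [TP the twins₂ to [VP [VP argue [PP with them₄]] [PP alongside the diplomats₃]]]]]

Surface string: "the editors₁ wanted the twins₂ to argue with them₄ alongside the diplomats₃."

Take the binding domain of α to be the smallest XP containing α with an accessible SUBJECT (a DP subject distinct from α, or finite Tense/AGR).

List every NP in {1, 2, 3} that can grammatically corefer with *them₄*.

{1, 3}

*them* is a pronoun, so Principle B applies: it must be free in its binding domain.
Binding domain of *them₄*: the embedded TP, whose subject is the twins₂.
*the editors₁* c-commands the pronoun but from outside its binding domain, and is not c-commanded by it → coindexation permitted.
*the twins₂* c-commands the pronoun within its binding domain → coindexation would violate Principle B.
*the diplomats₃* and the pronoun do not c-command one another → neither Principle B nor Principle C is at stake; coindexation permitted.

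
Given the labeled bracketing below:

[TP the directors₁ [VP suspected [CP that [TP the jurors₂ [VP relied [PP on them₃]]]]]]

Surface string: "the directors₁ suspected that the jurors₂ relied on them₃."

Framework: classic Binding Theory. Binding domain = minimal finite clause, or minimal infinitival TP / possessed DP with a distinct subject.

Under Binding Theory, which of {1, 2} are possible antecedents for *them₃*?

*them* is a pronoun, so Principle B applies: it must be free in its binding domain.
Binding domain of *them₃*: the embedded TP, whose subject is the jurors₂.
*the directors₁* c-commands the pronoun but from outside its binding domain, and is not c-commanded by it → coindexation permitted.
*the jurors₂* c-commands the pronoun within its binding domain → coindexation would violate Principle B.

{1}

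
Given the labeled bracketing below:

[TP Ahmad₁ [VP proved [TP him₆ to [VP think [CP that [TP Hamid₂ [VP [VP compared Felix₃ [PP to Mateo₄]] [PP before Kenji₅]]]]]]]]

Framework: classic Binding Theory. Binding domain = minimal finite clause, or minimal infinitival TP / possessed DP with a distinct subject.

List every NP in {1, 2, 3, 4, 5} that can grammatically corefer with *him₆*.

*him* is a pronoun, so Principle B applies: it must be free in its binding domain.
Binding domain of *him₆*: the matrix TP, whose subject is Ahmad₁.
*Ahmad₁* c-commands the pronoun within its binding domain → coindexation would violate Principle B.
*Hamid₂*: the pronoun c-commands this R-expression → coindexation would violate Principle C on *Hamid₂*.
*Felix₃*: the pronoun c-commands this R-expression → coindexation would violate Principle C on *Felix₃*.
*Mateo₄*: the pronoun c-commands this R-expression → coindexation would violate Principle C on *Mateo₄*.
*Kenji₅*: the pronoun c-commands this R-expression → coindexation would violate Principle C on *Kenji₅*.

none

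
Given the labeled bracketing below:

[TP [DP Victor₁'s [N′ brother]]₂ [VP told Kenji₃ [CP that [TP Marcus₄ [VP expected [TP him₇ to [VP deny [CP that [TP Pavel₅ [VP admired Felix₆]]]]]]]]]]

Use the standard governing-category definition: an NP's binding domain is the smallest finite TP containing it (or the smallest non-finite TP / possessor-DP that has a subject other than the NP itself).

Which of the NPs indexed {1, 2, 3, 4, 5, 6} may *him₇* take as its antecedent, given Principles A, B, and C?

*him* is a pronoun, so Principle B applies: it must be free in its binding domain.
Binding domain of *him₇*: the embedded TP, whose subject is Marcus₄.
*Victor₁* and the pronoun do not c-command one another → neither Principle B nor Principle C is at stake; coindexation permitted.
*[Victor₁'s brother]₂* c-commands the pronoun but from outside its binding domain, and is not c-commanded by it → coindexation permitted.
*Kenji₃* c-commands the pronoun but from outside its binding domain, and is not c-commanded by it → coindexation permitted.
*Marcus₄* c-commands the pronoun within its binding domain → coindexation would violate Principle B.
*Pavel₅*: the pronoun c-commands this R-expression → coindexation would violate Principle C on *Pavel₅*.
*Felix₆*: the pronoun c-commands this R-expression → coindexation would violate Principle C on *Felix₆*.

{1, 2, 3}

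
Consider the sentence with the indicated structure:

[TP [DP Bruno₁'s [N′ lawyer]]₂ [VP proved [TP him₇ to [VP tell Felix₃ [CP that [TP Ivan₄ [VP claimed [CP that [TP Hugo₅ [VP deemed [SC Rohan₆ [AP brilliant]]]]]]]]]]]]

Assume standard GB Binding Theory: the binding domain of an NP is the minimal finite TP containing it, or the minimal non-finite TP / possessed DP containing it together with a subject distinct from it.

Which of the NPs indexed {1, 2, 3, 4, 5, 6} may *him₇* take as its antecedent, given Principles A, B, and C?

{1}

*him* is a pronoun, so Principle B applies: it must be free in its binding domain.
Binding domain of *him₇*: the matrix TP, whose subject is [Bruno₁'s lawyer]₂.
*Bruno₁* and the pronoun do not c-command one another → neither Principle B nor Principle C is at stake; coindexation permitted.
*[Bruno₁'s lawyer]₂* c-commands the pronoun within its binding domain → coindexation would violate Principle B.
*Felix₃*: the pronoun c-commands this R-expression → coindexation would violate Principle C on *Felix₃*.
*Ivan₄*: the pronoun c-commands this R-expression → coindexation would violate Principle C on *Ivan₄*.
*Hugo₅*: the pronoun c-commands this R-expression → coindexation would violate Principle C on *Hugo₅*.
*Rohan₆*: the pronoun c-commands this R-expression → coindexation would violate Principle C on *Rohan₆*.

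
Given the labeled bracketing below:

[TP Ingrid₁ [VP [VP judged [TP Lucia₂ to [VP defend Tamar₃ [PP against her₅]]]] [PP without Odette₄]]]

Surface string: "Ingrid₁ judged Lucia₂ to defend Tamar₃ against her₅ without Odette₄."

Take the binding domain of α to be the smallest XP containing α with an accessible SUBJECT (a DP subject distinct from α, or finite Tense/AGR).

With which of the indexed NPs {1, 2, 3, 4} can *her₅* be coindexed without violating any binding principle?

{1, 4}

*her* is a pronoun, so Principle B applies: it must be free in its binding domain.
Binding domain of *her₅*: the embedded TP, whose subject is Lucia₂.
*Ingrid₁* c-commands the pronoun but from outside its binding domain, and is not c-commanded by it → coindexation permitted.
*Lucia₂* c-commands the pronoun within its binding domain → coindexation would violate Principle B.
*Tamar₃* c-commands the pronoun within its binding domain → coindexation would violate Principle B.
*Odette₄* and the pronoun do not c-command one another → neither Principle B nor Principle C is at stake; coindexation permitted.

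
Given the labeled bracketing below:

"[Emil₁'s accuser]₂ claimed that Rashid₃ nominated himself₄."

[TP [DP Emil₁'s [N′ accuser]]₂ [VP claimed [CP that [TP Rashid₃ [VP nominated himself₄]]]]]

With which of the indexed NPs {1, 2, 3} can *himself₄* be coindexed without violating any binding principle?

*himself* is an anaphor, so Principle A applies: it must be bound in its binding domain.
Binding domain of *himself₄*: the embedded TP, whose subject is Rashid₃.
*Emil₁* does not c-command the anaphor → cannot bind it.
*[Emil₁'s accuser]₂* c-commands the anaphor but is outside its binding domain → cannot satisfy Principle A.
*Rashid₃* c-commands the anaphor within its binding domain → licit binder.

{3}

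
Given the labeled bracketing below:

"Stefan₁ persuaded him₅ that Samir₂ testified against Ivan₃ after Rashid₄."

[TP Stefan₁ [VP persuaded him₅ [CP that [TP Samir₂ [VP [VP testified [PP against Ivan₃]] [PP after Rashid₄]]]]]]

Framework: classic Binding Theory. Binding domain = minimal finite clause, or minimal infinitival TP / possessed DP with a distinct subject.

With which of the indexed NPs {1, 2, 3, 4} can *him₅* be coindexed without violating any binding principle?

none

*him* is a pronoun, so Principle B applies: it must be free in its binding domain.
Binding domain of *him₅*: the matrix TP, whose subject is Stefan₁.
*Stefan₁* c-commands the pronoun within its binding domain → coindexation would violate Principle B.
*Samir₂*: the pronoun c-commands this R-expression → coindexation would violate Principle C on *Samir₂*.
*Ivan₃*: the pronoun c-commands this R-expression → coindexation would violate Principle C on *Ivan₃*.
*Rashid₄*: the pronoun c-commands this R-expression → coindexation would violate Principle C on *Rashid₄*.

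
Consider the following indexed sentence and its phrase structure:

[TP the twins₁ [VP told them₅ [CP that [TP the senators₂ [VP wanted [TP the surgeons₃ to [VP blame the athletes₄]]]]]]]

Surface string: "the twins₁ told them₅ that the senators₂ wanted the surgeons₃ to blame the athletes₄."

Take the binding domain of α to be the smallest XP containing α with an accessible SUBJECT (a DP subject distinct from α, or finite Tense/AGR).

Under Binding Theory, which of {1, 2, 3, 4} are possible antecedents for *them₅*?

none

*them* is a pronoun, so Principle B applies: it must be free in its binding domain.
Binding domain of *them₅*: the matrix TP, whose subject is the twins₁.
*the twins₁* c-commands the pronoun within its binding domain → coindexation would violate Principle B.
*the senators₂*: the pronoun c-commands this R-expression → coindexation would violate Principle C on *the senators₂*.
*the surgeons₃*: the pronoun c-commands this R-expression → coindexation would violate Principle C on *the surgeons₃*.
*the athletes₄*: the pronoun c-commands this R-expression → coindexation would violate Principle C on *the athletes₄*.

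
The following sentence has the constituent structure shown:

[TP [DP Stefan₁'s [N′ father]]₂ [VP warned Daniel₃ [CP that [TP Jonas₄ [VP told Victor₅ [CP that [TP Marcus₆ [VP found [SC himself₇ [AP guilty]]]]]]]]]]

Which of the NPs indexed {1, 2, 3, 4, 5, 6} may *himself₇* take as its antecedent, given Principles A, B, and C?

{6}

*himself* is an anaphor, so Principle A applies: it must be bound in its binding domain.
Binding domain of *himself₇*: the embedded TP, whose subject is Marcus₆.
*Stefan₁* does not c-command the anaphor → cannot bind it.
*[Stefan₁'s father]₂* c-commands the anaphor but is outside its binding domain → cannot satisfy Principle A.
*Daniel₃* c-commands the anaphor but is outside its binding domain → cannot satisfy Principle A.
*Jonas₄* c-commands the anaphor but is outside its binding domain → cannot satisfy Principle A.
*Victor₅* c-commands the anaphor but is outside its binding domain → cannot satisfy Principle A.
*Marcus₆* c-commands the anaphor within its binding domain → licit binder.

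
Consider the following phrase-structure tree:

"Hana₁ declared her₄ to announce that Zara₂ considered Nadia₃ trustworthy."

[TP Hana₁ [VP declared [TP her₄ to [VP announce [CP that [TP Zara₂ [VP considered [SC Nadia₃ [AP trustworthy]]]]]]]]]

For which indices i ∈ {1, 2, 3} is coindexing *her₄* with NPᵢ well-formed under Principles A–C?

none

*her* is a pronoun, so Principle B applies: it must be free in its binding domain.
Binding domain of *her₄*: the matrix TP, whose subject is Hana₁.
*Hana₁* c-commands the pronoun within its binding domain → coindexation would violate Principle B.
*Zara₂*: the pronoun c-commands this R-expression → coindexation would violate Principle C on *Zara₂*.
*Nadia₃*: the pronoun c-commands this R-expression → coindexation would violate Principle C on *Nadia₃*.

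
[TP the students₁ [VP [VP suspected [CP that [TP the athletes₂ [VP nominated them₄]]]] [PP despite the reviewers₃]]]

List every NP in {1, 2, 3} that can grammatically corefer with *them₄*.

{1, 3}

*them* is a pronoun, so Principle B applies: it must be free in its binding domain.
Binding domain of *them₄*: the embedded TP, whose subject is the athletes₂.
*the students₁* c-commands the pronoun but from outside its binding domain, and is not c-commanded by it → coindexation permitted.
*the athletes₂* c-commands the pronoun within its binding domain → coindexation would violate Principle B.
*the reviewers₃* and the pronoun do not c-command one another → neither Principle B nor Principle C is at stake; coindexation permitted.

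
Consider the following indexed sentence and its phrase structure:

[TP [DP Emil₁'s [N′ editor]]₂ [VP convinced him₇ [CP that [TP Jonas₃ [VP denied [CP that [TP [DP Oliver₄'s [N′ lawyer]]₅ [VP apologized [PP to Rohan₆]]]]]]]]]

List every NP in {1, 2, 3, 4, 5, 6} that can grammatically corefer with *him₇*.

{1}

*him* is a pronoun, so Principle B applies: it must be free in its binding domain.
Binding domain of *him₇*: the matrix TP, whose subject is [Emil₁'s editor]₂.
*Emil₁* and the pronoun do not c-command one another → neither Principle B nor Principle C is at stake; coindexation permitted.
*[Emil₁'s editor]₂* c-commands the pronoun within its binding domain → coindexation would violate Principle B.
*Jonas₃*: the pronoun c-commands this R-expression → coindexation would violate Principle C on *Jonas₃*.
*Oliver₄*: the pronoun c-commands this R-expression → coindexation would violate Principle C on *Oliver₄*.
*[Oliver₄'s lawyer]₅*: the pronoun c-commands this R-expression → coindexation would violate Principle C on *[Oliver₄'s lawyer]₅*.
*Rohan₆*: the pronoun c-commands this R-expression → coindexation would violate Principle C on *Rohan₆*.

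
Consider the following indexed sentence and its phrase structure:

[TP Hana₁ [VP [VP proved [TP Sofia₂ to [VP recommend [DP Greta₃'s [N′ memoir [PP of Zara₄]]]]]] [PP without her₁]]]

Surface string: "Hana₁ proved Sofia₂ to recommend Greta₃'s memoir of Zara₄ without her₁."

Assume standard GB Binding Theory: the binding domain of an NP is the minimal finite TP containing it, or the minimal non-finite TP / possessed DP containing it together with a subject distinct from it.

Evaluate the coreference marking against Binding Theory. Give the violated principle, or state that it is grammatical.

Principle B

The two coindexed NPs are *Hana₁* and *her₁*.
*her₁* is a pronoun. Its binding domain is the matrix TP, whose subject is Hana₁.
*Hana₁* c-commands it within that domain and carries the same index.
The pronoun is locally bound → Principle B violation.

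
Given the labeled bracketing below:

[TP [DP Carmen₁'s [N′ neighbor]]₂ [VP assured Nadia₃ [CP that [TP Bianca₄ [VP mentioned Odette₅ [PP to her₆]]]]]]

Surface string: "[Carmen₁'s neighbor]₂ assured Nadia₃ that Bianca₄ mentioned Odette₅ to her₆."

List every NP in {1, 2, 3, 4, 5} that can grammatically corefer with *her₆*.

*her* is a pronoun, so Principle B applies: it must be free in its binding domain.
Binding domain of *her₆*: the embedded TP, whose subject is Bianca₄.
*Carmen₁* and the pronoun do not c-command one another → neither Principle B nor Principle C is at stake; coindexation permitted.
*[Carmen₁'s neighbor]₂* c-commands the pronoun but from outside its binding domain, and is not c-commanded by it → coindexation permitted.
*Nadia₃* c-commands the pronoun but from outside its binding domain, and is not c-commanded by it → coindexation permitted.
*Bianca₄* c-commands the pronoun within its binding domain → coindexation would violate Principle B.
*Odette₅* c-commands the pronoun within its binding domain → coindexation would violate Principle B.

{1, 2, 3}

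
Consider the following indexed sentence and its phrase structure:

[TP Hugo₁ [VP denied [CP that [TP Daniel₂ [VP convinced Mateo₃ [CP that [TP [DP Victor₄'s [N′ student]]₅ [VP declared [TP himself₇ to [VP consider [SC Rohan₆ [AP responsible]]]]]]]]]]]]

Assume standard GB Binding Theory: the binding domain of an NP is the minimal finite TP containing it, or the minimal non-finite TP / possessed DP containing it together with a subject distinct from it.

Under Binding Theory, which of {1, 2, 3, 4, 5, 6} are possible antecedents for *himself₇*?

{5}

*himself* is an anaphor, so Principle A applies: it must be bound in its binding domain.
Binding domain of *himself₇*: the embedded TP, whose subject is [Victor₄'s student]₅.
*Hugo₁* c-commands the anaphor but is outside its binding domain → cannot satisfy Principle A.
*Daniel₂* c-commands the anaphor but is outside its binding domain → cannot satisfy Principle A.
*Mateo₃* c-commands the anaphor but is outside its binding domain → cannot satisfy Principle A.
*Victor₄* does not c-command the anaphor → cannot bind it.
*[Victor₄'s student]₅* c-commands the anaphor within its binding domain → licit binder.
*Rohan₆* does not c-command the anaphor → cannot bind it.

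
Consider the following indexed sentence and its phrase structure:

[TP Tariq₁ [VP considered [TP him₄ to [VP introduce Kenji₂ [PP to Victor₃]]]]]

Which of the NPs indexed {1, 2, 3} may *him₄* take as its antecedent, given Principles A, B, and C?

none

*him* is a pronoun, so Principle B applies: it must be free in its binding domain.
Binding domain of *him₄*: the matrix TP, whose subject is Tariq₁.
*Tariq₁* c-commands the pronoun within its binding domain → coindexation would violate Principle B.
*Kenji₂*: the pronoun c-commands this R-expression → coindexation would violate Principle C on *Kenji₂*.
*Victor₃*: the pronoun c-commands this R-expression → coindexation would violate Principle C on *Victor₃*.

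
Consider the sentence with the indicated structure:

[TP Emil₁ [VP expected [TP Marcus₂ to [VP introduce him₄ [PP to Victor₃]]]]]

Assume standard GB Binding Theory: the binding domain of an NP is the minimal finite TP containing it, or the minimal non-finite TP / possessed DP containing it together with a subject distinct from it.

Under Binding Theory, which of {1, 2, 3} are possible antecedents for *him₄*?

{1}

*him* is a pronoun, so Principle B applies: it must be free in its binding domain.
Binding domain of *him₄*: the embedded TP, whose subject is Marcus₂.
*Emil₁* c-commands the pronoun but from outside its binding domain, and is not c-commanded by it → coindexation permitted.
*Marcus₂* c-commands the pronoun within its binding domain → coindexation would violate Principle B.
*Victor₃*: the pronoun c-commands this R-expression → coindexation would violate Principle C on *Victor₃*.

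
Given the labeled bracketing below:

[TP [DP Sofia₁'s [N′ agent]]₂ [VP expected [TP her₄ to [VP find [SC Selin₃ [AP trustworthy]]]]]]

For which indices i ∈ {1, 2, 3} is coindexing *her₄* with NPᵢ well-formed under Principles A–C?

*her* is a pronoun, so Principle B applies: it must be free in its binding domain.
Binding domain of *her₄*: the matrix TP, whose subject is [Sofia₁'s agent]₂.
*Sofia₁* and the pronoun do not c-command one another → neither Principle B nor Principle C is at stake; coindexation permitted.
*[Sofia₁'s agent]₂* c-commands the pronoun within its binding domain → coindexation would violate Principle B.
*Selin₃*: the pronoun c-commands this R-expression → coindexation would violate Principle C on *Selin₃*.

{1}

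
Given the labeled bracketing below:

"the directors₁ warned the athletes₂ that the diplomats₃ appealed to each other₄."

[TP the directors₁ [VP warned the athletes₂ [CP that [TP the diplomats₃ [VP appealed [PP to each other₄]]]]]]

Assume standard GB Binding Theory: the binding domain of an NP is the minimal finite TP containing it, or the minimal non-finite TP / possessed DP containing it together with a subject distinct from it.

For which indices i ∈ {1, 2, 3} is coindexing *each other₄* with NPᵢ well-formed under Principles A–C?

*each other* is an anaphor, so Principle A applies: it must be bound in its binding domain.
Binding domain of *each other₄*: the embedded TP, whose subject is the diplomats₃.
*the directors₁* c-commands the anaphor but is outside its binding domain → cannot satisfy Principle A.
*the athletes₂* c-commands the anaphor but is outside its binding domain → cannot satisfy Principle A.
*the diplomats₃* c-commands the anaphor within its binding domain → licit binder.

{3}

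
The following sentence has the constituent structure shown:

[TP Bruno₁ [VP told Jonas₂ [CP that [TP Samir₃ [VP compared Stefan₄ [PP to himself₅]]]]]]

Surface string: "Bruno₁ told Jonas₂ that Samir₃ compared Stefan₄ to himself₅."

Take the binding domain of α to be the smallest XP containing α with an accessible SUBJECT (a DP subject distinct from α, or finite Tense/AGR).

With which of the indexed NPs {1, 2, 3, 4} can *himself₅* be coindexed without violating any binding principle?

*himself* is an anaphor, so Principle A applies: it must be bound in its binding domain.
Binding domain of *himself₅*: the embedded TP, whose subject is Samir₃.
*Bruno₁* c-commands the anaphor but is outside its binding domain → cannot satisfy Principle A.
*Jonas₂* c-commands the anaphor but is outside its binding domain → cannot satisfy Principle A.
*Samir₃* c-commands the anaphor within its binding domain → licit binder.
*Stefan₄* c-commands the anaphor within its binding domain → licit binder.

{3, 4}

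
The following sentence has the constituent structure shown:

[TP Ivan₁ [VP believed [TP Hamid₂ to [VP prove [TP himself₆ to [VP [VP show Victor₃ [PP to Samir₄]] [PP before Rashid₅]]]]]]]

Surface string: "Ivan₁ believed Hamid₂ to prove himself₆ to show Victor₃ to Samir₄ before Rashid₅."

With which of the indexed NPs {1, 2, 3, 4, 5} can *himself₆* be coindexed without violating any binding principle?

*himself* is an anaphor, so Principle A applies: it must be bound in its binding domain.
Binding domain of *himself₆*: the embedded TP, whose subject is Hamid₂.
*Ivan₁* c-commands the anaphor but is outside its binding domain → cannot satisfy Principle A.
*Hamid₂* c-commands the anaphor within its binding domain → licit binder.
*Victor₃* does not c-command the anaphor → cannot bind it.
*Samir₄* does not c-command the anaphor → cannot bind it.
*Rashid₅* does not c-command the anaphor → cannot bind it.

{2}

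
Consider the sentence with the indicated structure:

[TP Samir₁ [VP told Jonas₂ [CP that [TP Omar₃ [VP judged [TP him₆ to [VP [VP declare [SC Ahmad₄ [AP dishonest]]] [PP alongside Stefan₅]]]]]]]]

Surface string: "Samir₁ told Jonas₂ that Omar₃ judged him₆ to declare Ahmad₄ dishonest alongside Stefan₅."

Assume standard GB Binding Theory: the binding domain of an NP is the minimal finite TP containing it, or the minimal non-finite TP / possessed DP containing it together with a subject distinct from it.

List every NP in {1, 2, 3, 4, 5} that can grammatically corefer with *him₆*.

{1, 2}

*him* is a pronoun, so Principle B applies: it must be free in its binding domain.
Binding domain of *him₆*: the embedded TP, whose subject is Omar₃.
*Samir₁* c-commands the pronoun but from outside its binding domain, and is not c-commanded by it → coindexation permitted.
*Jonas₂* c-commands the pronoun but from outside its binding domain, and is not c-commanded by it → coindexation permitted.
*Omar₃* c-commands the pronoun within its binding domain → coindexation would violate Principle B.
*Ahmad₄*: the pronoun c-commands this R-expression → coindexation would violate Principle C on *Ahmad₄*.
*Stefan₅*: the pronoun c-commands this R-expression → coindexation would violate Principle C on *Stefan₅*.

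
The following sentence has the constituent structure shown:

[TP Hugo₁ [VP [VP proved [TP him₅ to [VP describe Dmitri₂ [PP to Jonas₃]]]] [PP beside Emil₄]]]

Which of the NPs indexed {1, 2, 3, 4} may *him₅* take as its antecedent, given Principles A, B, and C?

{4}

*him* is a pronoun, so Principle B applies: it must be free in its binding domain.
Binding domain of *him₅*: the matrix TP, whose subject is Hugo₁.
*Hugo₁* c-commands the pronoun within its binding domain → coindexation would violate Principle B.
*Dmitri₂*: the pronoun c-commands this R-expression → coindexation would violate Principle C on *Dmitri₂*.
*Jonas₃*: the pronoun c-commands this R-expression → coindexation would violate Principle C on *Jonas₃*.
*Emil₄* and the pronoun do not c-command one another → neither Principle B nor Principle C is at stake; coindexation permitted.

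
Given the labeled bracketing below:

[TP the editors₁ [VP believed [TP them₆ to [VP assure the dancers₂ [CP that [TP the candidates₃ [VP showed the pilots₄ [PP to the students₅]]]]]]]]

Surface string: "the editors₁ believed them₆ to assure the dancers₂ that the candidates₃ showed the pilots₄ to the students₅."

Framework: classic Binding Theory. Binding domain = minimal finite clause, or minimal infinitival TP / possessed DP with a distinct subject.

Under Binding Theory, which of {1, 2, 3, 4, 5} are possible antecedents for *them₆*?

*them* is a pronoun, so Principle B applies: it must be free in its binding domain.
Binding domain of *them₆*: the matrix TP, whose subject is the editors₁.
*the editors₁* c-commands the pronoun within its binding domain → coindexation would violate Principle B.
*the dancers₂*: the pronoun c-commands this R-expression → coindexation would violate Principle C on *the dancers₂*.
*the candidates₃*: the pronoun c-commands this R-expression → coindexation would violate Principle C on *the candidates₃*.
*the pilots₄*: the pronoun c-commands this R-expression → coindexation would violate Principle C on *the pilots₄*.
*the students₅*: the pronoun c-commands this R-expression → coindexation would violate Principle C on *the students₅*.

none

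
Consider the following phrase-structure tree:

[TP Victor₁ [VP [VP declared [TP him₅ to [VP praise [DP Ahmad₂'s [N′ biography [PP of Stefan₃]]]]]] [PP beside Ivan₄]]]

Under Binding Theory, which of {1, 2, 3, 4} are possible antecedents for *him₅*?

*him* is a pronoun, so Principle B applies: it must be free in its binding domain.
Binding domain of *him₅*: the matrix TP, whose subject is Victor₁.
*Victor₁* c-commands the pronoun within its binding domain → coindexation would violate Principle B.
*Ahmad₂*: the pronoun c-commands this R-expression → coindexation would violate Principle C on *Ahmad₂*.
*Stefan₃*: the pronoun c-commands this R-expression → coindexation would violate Principle C on *Stefan₃*.
*Ivan₄* and the pronoun do not c-command one another → neither Principle B nor Principle C is at stake; coindexation permitted.

{4}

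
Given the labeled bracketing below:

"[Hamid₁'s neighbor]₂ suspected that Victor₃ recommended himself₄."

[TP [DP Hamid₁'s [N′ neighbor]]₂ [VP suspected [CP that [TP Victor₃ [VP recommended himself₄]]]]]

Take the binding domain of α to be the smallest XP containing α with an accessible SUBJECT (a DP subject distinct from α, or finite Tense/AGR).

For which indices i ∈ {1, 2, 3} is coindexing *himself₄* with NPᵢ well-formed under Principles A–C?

{3}

*himself* is an anaphor, so Principle A applies: it must be bound in its binding domain.
Binding domain of *himself₄*: the embedded TP, whose subject is Victor₃.
*Hamid₁* does not c-command the anaphor → cannot bind it.
*[Hamid₁'s neighbor]₂* c-commands the anaphor but is outside its binding domain → cannot satisfy Principle A.
*Victor₃* c-commands the anaphor within its binding domain → licit binder.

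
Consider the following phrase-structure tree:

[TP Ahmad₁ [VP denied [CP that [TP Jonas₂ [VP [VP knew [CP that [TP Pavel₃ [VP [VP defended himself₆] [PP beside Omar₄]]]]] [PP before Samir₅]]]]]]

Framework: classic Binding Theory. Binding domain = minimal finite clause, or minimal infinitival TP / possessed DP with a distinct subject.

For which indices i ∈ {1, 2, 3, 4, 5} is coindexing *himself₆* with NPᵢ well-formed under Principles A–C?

{3}

*himself* is an anaphor, so Principle A applies: it must be bound in its binding domain.
Binding domain of *himself₆*: the embedded TP, whose subject is Pavel₃.
*Ahmad₁* c-commands the anaphor but is outside its binding domain → cannot satisfy Principle A.
*Jonas₂* c-commands the anaphor but is outside its binding domain → cannot satisfy Principle A.
*Pavel₃* c-commands the anaphor within its binding domain → licit binder.
*Omar₄* does not c-command the anaphor → cannot bind it.
*Samir₅* does not c-command the anaphor → cannot bind it.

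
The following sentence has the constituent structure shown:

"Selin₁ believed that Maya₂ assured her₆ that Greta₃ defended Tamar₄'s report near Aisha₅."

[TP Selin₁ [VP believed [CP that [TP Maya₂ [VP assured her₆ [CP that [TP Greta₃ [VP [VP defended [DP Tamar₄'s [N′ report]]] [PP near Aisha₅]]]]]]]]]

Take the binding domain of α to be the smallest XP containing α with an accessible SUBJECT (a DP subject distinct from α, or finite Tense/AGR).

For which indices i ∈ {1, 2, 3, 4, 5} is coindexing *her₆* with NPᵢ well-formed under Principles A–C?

*her* is a pronoun, so Principle B applies: it must be free in its binding domain.
Binding domain of *her₆*: the embedded TP, whose subject is Maya₂.
*Selin₁* c-commands the pronoun but from outside its binding domain, and is not c-commanded by it → coindexation permitted.
*Maya₂* c-commands the pronoun within its binding domain → coindexation would violate Principle B.
*Greta₃*: the pronoun c-commands this R-expression → coindexation would violate Principle C on *Greta₃*.
*Tamar₄*: the pronoun c-commands this R-expression → coindexation would violate Principle C on *Tamar₄*.
*Aisha₅*: the pronoun c-commands this R-expression → coindexation would violate Principle C on *Aisha₅*.

{1}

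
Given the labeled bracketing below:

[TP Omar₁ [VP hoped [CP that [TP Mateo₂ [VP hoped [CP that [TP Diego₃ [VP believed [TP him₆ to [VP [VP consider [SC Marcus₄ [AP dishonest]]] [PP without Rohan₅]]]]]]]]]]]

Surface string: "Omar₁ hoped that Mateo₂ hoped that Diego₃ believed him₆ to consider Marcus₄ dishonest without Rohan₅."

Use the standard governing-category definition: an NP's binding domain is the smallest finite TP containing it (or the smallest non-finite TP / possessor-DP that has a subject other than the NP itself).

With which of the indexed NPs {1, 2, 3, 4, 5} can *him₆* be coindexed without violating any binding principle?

*him* is a pronoun, so Principle B applies: it must be free in its binding domain.
Binding domain of *him₆*: the embedded TP, whose subject is Diego₃.
*Omar₁* c-commands the pronoun but from outside its binding domain, and is not c-commanded by it → coindexation permitted.
*Mateo₂* c-commands the pronoun but from outside its binding domain, and is not c-commanded by it → coindexation permitted.
*Diego₃* c-commands the pronoun within its binding domain → coindexation would violate Principle B.
*Marcus₄*: the pronoun c-commands this R-expression → coindexation would violate Principle C on *Marcus₄*.
*Rohan₅*: the pronoun c-commands this R-expression → coindexation would violate Principle C on *Rohan₅*.

{1, 2}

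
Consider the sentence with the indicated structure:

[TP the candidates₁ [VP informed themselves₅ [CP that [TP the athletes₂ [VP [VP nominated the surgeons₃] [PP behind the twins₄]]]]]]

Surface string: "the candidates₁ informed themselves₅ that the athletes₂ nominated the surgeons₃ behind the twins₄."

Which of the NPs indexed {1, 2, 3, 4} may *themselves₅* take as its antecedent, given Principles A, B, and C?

*themselves* is an anaphor, so Principle A applies: it must be bound in its binding domain.
Binding domain of *themselves₅*: the matrix TP, whose subject is the candidates₁.
*the candidates₁* c-commands the anaphor within its binding domain → licit binder.
*the athletes₂* does not c-command the anaphor → cannot bind it.
*the surgeons₃* does not c-command the anaphor → cannot bind it.
*the twins₄* does not c-command the anaphor → cannot bind it.

{1}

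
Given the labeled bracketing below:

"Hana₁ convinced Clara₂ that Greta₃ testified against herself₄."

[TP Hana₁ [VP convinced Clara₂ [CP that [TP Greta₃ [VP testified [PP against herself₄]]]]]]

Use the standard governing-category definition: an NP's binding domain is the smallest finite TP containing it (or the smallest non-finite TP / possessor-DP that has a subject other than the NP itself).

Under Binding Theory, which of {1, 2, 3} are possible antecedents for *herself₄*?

*herself* is an anaphor, so Principle A applies: it must be bound in its binding domain.
Binding domain of *herself₄*: the embedded TP, whose subject is Greta₃.
*Hana₁* c-commands the anaphor but is outside its binding domain → cannot satisfy Principle A.
*Clara₂* c-commands the anaphor but is outside its binding domain → cannot satisfy Principle A.
*Greta₃* c-commands the anaphor within its binding domain → licit binder.

{3}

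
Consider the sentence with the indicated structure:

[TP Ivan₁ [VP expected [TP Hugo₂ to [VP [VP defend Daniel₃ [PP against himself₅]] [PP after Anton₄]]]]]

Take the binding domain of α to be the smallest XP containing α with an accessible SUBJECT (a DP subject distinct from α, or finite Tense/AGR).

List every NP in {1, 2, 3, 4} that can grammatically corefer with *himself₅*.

{2, 3}

*himself* is an anaphor, so Principle A applies: it must be bound in its binding domain.
Binding domain of *himself₅*: the embedded TP, whose subject is Hugo₂.
*Ivan₁* c-commands the anaphor but is outside its binding domain → cannot satisfy Principle A.
*Hugo₂* c-commands the anaphor within its binding domain → licit binder.
*Daniel₃* c-commands the anaphor within its binding domain → licit binder.
*Anton₄* does not c-command the anaphor → cannot bind it.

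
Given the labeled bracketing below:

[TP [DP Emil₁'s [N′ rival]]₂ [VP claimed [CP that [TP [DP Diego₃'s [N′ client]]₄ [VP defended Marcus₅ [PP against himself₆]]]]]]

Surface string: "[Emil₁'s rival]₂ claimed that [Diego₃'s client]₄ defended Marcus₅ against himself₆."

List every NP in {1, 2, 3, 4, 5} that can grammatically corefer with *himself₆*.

{4, 5}

*himself* is an anaphor, so Principle A applies: it must be bound in its binding domain.
Binding domain of *himself₆*: the embedded TP, whose subject is [Diego₃'s client]₄.
*Emil₁* does not c-command the anaphor → cannot bind it.
*[Emil₁'s rival]₂* c-commands the anaphor but is outside its binding domain → cannot satisfy Principle A.
*Diego₃* does not c-command the anaphor → cannot bind it.
*[Diego₃'s client]₄* c-commands the anaphor within its binding domain → licit binder.
*Marcus₅* c-commands the anaphor within its binding domain → licit binder.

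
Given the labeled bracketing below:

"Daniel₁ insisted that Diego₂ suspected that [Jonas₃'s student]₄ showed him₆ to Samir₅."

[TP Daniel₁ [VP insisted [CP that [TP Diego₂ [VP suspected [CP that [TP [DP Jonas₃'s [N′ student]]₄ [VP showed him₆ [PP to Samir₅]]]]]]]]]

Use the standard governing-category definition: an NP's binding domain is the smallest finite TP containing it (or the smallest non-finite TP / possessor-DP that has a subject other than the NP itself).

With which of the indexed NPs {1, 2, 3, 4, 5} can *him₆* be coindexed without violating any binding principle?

*him* is a pronoun, so Principle B applies: it must be free in its binding domain.
Binding domain of *him₆*: the embedded TP, whose subject is [Jonas₃'s student]₄.
*Daniel₁* c-commands the pronoun but from outside its binding domain, and is not c-commanded by it → coindexation permitted.
*Diego₂* c-commands the pronoun but from outside its binding domain, and is not c-commanded by it → coindexation permitted.
*Jonas₃* and the pronoun do not c-command one another → neither Principle B nor Principle C is at stake; coindexation permitted.
*[Jonas₃'s student]₄* c-commands the pronoun within its binding domain → coindexation would violate Principle B.
*Samir₅*: the pronoun c-commands this R-expression → coindexation would violate Principle C on *Samir₅*.

{1, 2, 3}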